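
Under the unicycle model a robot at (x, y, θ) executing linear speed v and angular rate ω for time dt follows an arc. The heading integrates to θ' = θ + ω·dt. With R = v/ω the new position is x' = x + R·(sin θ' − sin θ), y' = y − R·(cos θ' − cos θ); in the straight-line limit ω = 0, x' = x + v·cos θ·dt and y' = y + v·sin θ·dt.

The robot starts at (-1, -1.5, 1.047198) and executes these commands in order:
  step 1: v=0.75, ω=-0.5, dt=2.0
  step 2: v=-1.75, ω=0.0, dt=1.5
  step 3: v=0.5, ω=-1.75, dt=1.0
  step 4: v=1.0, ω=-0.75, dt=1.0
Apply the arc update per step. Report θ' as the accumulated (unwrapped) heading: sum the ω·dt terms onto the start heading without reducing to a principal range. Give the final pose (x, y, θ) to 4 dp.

step 1: θ'=0.0472 (R=-1.5000) → pose (0.2283, -0.7517, 0.0472)
step 2: θ'=0.0472 (straight) → pose (-2.3938, -0.8755, 0.0472)
step 3: θ'=-1.7028 (R=-0.2857) → pose (-2.0971, -1.1985, -1.7028)
step 4: θ'=-2.4528 (R=-1.3333) → pose (-2.5714, -2.0524, -2.4528)

(-2.5714, -2.0524, -2.4528)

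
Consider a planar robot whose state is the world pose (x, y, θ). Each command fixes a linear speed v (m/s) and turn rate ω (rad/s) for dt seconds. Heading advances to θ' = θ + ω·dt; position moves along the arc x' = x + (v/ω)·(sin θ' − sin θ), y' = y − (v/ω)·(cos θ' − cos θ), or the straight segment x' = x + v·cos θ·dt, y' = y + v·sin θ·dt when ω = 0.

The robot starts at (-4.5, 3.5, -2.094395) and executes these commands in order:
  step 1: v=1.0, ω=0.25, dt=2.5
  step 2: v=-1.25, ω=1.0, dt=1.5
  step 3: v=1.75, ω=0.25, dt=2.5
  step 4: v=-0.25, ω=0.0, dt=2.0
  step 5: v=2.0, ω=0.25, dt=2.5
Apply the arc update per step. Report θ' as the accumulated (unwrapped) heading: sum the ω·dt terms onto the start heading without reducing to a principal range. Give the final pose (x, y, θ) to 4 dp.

(0.1482, 7.4135, 1.2806)

step 1: θ'=-1.4694 (R=4.0000) → pose (-5.0154, 1.0951, -1.4694)
step 2: θ'=0.0306 (R=-1.2500) → pose (-6.2972, 2.2180, 0.0306)
step 3: θ'=0.6556 (R=7.0000) → pose (-2.2439, 3.6659, 0.6556)
step 4: θ'=0.6556 (straight) → pose (-2.6402, 3.3611, 0.6556)
step 5: θ'=1.2806 (R=8.0000) → pose (0.1482, 7.4135, 1.2806)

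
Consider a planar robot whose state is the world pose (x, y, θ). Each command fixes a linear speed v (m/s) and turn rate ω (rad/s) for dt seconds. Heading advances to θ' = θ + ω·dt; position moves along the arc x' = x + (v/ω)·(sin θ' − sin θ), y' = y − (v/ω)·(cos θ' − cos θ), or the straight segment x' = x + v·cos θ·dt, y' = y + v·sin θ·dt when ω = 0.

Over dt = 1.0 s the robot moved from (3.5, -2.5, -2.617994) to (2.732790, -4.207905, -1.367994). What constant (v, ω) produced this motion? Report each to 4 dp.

Δθ = -1.367994 − -2.617994 = 1.250000
ω = Δθ/dt = 1.250000/1.0 = 1.2500
R = −Δy/(cos θ' − cos θ) = 1.6000
v = R·ω = 1.6000·1.2500 = 2.0000

v = 2.0000, ω = 1.2500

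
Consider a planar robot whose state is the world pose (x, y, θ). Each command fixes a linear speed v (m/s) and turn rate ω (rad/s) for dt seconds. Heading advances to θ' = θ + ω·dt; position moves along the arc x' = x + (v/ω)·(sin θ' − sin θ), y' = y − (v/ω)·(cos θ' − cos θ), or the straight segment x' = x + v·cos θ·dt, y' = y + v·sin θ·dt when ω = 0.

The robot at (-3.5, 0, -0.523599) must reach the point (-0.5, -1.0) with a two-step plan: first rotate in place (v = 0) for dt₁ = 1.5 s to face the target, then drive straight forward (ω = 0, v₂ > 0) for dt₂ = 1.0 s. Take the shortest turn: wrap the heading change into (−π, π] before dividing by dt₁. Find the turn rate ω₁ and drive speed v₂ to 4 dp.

ω₁ = 0.1346, v₂ = 3.1623

heading to target = atan2(-1−0, -0.5−-3.5) = -0.3218
Δθ = wrap(-0.3218 − -0.5236) = 0.2018; ω₁ = Δθ/dt₁ = 0.1346
distance = √((-0.5−-3.5)² + (-1−0)²) = 3.1623; v₂ = distance/dt₂ = 3.1623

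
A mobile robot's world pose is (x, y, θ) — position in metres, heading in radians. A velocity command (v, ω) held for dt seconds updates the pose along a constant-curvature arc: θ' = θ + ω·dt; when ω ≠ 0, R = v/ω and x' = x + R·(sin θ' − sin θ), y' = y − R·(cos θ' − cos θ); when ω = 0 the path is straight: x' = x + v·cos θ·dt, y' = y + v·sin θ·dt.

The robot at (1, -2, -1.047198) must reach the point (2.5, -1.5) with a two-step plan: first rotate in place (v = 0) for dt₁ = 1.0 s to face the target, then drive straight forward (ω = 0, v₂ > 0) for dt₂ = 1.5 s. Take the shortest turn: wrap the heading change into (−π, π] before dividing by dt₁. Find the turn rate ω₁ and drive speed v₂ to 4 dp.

heading to target = atan2(-1.5−-2, 2.5−1) = 0.3218
Δθ = wrap(0.3218 − -1.0472) = 1.3689; ω₁ = Δθ/dt₁ = 1.3689
distance = √((2.5−1)² + (-1.5−-2)²) = 1.5811; v₂ = distance/dt₂ = 1.0541

ω₁ = 1.3689, v₂ = 1.0541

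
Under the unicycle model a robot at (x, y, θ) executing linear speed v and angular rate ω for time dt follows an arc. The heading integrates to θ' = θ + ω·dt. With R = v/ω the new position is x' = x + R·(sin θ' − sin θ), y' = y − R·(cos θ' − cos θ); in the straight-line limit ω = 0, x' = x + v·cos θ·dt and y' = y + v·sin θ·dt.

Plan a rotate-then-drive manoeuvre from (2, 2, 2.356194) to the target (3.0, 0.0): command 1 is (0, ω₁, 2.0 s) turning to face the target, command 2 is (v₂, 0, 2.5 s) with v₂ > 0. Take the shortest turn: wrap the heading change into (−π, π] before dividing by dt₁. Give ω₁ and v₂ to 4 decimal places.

ω₁ = 1.4099, v₂ = 0.8944

heading to target = atan2(0−2, 3−2) = -1.1071
Δθ = wrap(-1.1071 − 2.3562) = 2.8198; ω₁ = Δθ/dt₁ = 1.4099
distance = √((3−2)² + (0−2)²) = 2.2361; v₂ = distance/dt₂ = 0.8944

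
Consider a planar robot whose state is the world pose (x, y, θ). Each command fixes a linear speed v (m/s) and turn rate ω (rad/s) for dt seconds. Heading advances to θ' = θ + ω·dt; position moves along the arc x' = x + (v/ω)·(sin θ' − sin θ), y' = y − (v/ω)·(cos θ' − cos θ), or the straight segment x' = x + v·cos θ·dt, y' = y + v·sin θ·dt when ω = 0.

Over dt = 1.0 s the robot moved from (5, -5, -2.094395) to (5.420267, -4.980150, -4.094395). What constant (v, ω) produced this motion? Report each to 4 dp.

Δθ = -4.094395 − -2.094395 = -2.000000
ω = Δθ/dt = -2.000000/1.0 = -2.0000
R = Δx/(sin θ' − sin θ) = 0.2500
v = R·ω = 0.2500·-2.0000 = -0.5000

v = -0.5000, ω = -2.0000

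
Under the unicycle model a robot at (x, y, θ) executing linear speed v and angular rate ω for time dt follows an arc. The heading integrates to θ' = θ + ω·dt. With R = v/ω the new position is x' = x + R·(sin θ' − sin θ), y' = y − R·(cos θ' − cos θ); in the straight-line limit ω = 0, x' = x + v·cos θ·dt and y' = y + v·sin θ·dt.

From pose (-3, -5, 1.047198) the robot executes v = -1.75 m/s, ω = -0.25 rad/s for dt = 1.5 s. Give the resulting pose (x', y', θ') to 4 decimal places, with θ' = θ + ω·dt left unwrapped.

θ' = 1.0472 + -0.25·1.5 = 0.6722
R = v/ω = -1.75/-0.25 = 7.0000
x' = -3 + 7.0000·(sin 0.6722 − sin 1.0472) = -4.7032
y' = -5 − 7.0000·(cos 0.6722 − cos 1.0472) = -6.9772

(-4.7032, -6.9772, 0.6722)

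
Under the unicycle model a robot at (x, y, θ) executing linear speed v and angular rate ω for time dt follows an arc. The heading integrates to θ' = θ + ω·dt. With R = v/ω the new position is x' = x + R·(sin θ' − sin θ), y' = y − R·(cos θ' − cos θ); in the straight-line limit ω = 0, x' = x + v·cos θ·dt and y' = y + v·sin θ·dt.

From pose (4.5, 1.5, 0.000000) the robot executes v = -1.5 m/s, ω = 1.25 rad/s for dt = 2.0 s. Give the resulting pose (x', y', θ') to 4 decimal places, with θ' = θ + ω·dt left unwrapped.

(3.7818, -0.6614, 2.5000)

θ' = 0.0000 + 1.25·2.0 = 2.5000
R = v/ω = -1.5/1.25 = -1.2000
x' = 4.5 + -1.2000·(sin 2.5000 − sin 0.0000) = 3.7818
y' = 1.5 − -1.2000·(cos 2.5000 − cos 0.0000) = -0.6614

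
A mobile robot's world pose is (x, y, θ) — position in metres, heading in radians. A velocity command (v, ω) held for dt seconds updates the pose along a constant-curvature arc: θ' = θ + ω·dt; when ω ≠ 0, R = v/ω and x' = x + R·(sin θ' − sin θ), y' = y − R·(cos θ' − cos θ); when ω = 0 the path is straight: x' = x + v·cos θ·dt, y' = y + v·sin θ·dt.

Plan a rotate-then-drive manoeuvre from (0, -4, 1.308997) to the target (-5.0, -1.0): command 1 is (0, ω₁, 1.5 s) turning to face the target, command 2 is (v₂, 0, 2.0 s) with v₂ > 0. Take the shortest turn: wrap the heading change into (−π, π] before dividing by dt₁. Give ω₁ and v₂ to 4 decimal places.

ω₁ = 0.8615, v₂ = 2.9155

heading to target = atan2(-1−-4, -5−0) = 2.6012
Δθ = wrap(2.6012 − 1.3090) = 1.2922; ω₁ = Δθ/dt₁ = 0.8615
distance = √((-5−0)² + (-1−-4)²) = 5.8310; v₂ = distance/dt₂ = 2.9155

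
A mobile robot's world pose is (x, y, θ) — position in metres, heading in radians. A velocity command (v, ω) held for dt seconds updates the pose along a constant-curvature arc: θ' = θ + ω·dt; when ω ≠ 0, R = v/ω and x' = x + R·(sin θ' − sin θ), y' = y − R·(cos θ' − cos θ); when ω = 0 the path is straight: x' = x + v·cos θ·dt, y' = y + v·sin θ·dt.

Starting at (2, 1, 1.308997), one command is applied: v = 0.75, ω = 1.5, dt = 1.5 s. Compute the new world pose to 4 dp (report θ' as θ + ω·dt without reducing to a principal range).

θ' = 1.3090 + 1.5·1.5 = 3.5590
R = v/ω = 0.75/1.5 = 0.5000
x' = 2 + 0.5000·(sin 3.5590 − sin 1.3090) = 1.3143
y' = 1 − 0.5000·(cos 3.5590 − cos 1.3090) = 1.5865

(1.3143, 1.5865, 3.5590)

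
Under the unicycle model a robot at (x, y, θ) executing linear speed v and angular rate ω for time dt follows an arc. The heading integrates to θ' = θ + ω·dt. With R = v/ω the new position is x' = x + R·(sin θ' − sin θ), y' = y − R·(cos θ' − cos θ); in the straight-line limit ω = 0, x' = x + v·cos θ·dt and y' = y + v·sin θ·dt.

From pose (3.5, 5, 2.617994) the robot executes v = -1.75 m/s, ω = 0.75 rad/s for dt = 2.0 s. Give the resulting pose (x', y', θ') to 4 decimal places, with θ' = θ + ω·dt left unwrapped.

(6.5998, 5.7140, 4.1180)

θ' = 2.6180 + 0.75·2.0 = 4.1180
R = v/ω = -1.75/0.75 = -2.3333
x' = 3.5 + -2.3333·(sin 4.1180 − sin 2.6180) = 6.5998
y' = 5 − -2.3333·(cos 4.1180 − cos 2.6180) = 5.7140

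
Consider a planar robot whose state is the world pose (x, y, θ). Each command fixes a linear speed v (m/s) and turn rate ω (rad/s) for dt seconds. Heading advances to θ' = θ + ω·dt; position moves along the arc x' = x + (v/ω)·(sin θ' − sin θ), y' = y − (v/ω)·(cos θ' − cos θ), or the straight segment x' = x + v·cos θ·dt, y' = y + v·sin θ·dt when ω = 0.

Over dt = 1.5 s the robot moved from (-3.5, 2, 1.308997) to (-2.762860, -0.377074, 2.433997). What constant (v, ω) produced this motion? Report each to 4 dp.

v = -1.7500, ω = 0.7500

Δθ = 2.433997 − 1.308997 = 1.125000
ω = Δθ/dt = 1.125000/1.5 = 0.7500
R = −Δy/(cos θ' − cos θ) = -2.3333
v = R·ω = -2.3333·0.7500 = -1.7500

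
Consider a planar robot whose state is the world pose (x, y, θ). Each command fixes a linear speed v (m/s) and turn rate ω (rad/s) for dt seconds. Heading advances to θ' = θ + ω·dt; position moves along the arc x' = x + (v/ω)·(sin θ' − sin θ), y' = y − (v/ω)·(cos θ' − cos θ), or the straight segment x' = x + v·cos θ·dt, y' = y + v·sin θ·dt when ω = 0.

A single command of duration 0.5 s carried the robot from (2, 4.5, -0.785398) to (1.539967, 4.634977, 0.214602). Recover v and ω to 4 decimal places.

v = -1.0000, ω = 2.0000

Δθ = 0.214602 − -0.785398 = 1.000000
ω = Δθ/dt = 1.000000/0.5 = 2.0000
R = Δx/(sin θ' − sin θ) = -0.5000
v = R·ω = -0.5000·2.0000 = -1.0000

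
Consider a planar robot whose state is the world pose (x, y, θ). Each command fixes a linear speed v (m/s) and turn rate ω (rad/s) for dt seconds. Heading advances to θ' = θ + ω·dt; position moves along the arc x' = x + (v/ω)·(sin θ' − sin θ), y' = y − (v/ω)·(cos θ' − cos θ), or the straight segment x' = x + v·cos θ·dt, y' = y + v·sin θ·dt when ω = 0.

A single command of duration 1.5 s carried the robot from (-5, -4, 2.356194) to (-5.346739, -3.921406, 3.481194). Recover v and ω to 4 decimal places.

Δθ = 3.481194 − 2.356194 = 1.125000
ω = Δθ/dt = 1.125000/1.5 = 0.7500
R = Δx/(sin θ' − sin θ) = 0.3333
v = R·ω = 0.3333·0.7500 = 0.2500

v = 0.2500, ω = 0.7500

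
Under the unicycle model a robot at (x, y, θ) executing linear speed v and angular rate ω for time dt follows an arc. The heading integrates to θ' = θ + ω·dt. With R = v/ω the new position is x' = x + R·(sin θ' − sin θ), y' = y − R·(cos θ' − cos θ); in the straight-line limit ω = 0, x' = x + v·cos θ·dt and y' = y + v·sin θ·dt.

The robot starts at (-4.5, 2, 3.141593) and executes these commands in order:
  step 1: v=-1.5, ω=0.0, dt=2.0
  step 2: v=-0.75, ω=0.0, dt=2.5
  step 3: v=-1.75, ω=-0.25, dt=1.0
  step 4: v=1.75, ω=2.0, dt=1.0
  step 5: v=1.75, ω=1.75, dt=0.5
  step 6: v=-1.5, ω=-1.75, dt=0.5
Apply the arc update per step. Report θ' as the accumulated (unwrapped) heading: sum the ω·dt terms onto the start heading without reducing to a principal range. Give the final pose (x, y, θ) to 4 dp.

step 1: θ'=3.1416 (straight) → pose (-1.5000, 2.0000, 3.1416)
step 2: θ'=3.1416 (straight) → pose (0.3750, 2.0000, 3.1416)
step 3: θ'=2.8916 (R=7.0000) → pose (2.1068, 1.7824, 2.8916)
step 4: θ'=4.8916 (R=0.8750) → pose (1.0294, 0.7786, 4.8916)
step 5: θ'=5.7666 (R=1.0000) → pose (1.5194, 0.0874, 5.7666)
step 6: θ'=4.8916 (R=0.8571) → pose (1.0994, 0.6799, 4.8916)

(1.0994, 0.6799, 4.8916)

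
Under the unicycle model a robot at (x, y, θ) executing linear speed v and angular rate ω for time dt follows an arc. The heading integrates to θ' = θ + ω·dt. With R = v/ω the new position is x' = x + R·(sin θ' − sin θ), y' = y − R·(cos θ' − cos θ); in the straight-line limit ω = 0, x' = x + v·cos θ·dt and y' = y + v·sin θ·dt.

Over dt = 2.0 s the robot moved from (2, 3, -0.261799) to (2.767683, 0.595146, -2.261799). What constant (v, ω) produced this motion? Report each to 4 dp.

v = 1.5000, ω = -1.0000

Δθ = -2.261799 − -0.261799 = -2.000000
ω = Δθ/dt = -2.000000/2.0 = -1.0000
R = −Δy/(cos θ' − cos θ) = -1.5000
v = R·ω = -1.5000·-1.0000 = 1.5000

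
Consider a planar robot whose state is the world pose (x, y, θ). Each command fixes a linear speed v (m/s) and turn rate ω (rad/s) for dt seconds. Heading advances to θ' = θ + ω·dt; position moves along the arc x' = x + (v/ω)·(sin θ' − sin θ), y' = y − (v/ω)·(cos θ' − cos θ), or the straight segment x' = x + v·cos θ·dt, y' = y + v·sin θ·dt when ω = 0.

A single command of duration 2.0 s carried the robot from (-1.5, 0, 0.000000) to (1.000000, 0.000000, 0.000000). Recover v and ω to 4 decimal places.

v = 1.2500, ω = 0.0000

Δθ = 0.000000 − 0.000000 = 0.000000
ω = Δθ/dt = 0.000000/2.0 = 0.0000
ω = 0 → v = (Δx·cos θ + Δy·sin θ)/dt = 1.2500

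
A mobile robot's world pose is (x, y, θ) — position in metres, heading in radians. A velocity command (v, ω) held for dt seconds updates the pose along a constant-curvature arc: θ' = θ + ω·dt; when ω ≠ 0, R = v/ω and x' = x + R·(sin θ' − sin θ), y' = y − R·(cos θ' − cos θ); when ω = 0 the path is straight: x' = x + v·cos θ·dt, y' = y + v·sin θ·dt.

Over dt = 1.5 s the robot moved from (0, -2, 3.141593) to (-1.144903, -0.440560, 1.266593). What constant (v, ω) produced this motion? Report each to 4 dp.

Δθ = 1.266593 − 3.141593 = -1.875000
ω = Δθ/dt = -1.875000/1.5 = -1.2500
R = −Δy/(cos θ' − cos θ) = -1.2000
v = R·ω = -1.2000·-1.2500 = 1.5000

v = 1.5000, ω = -1.2500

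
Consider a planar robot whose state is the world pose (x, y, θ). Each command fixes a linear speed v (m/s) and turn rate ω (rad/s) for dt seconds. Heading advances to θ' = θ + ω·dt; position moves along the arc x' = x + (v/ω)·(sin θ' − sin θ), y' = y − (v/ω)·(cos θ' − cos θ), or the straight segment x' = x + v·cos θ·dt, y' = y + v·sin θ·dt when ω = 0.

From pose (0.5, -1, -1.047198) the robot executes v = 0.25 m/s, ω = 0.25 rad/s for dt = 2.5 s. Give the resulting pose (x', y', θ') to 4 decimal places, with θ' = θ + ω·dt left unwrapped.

θ' = -1.0472 + 0.25·2.5 = -0.4222
R = v/ω = 0.25/0.25 = 1.0000
x' = 0.5 + 1.0000·(sin -0.4222 − sin -1.0472) = 0.9563
y' = -1 − 1.0000·(cos -0.4222 − cos -1.0472) = -1.4122

(0.9563, -1.4122, -0.4222)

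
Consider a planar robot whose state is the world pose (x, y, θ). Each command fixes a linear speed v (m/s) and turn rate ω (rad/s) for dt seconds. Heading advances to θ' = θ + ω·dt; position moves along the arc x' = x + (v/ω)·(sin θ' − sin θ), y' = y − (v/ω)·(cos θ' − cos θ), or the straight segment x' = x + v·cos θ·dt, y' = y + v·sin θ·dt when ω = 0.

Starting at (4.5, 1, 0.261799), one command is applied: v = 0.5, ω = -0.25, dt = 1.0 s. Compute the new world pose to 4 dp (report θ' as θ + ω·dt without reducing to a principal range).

(4.9940, 1.0680, 0.0118)

θ' = 0.2618 + -0.25·1.0 = 0.0118
R = v/ω = 0.5/-0.25 = -2.0000
x' = 4.5 + -2.0000·(sin 0.0118 − sin 0.2618) = 4.9940
y' = 1 − -2.0000·(cos 0.0118 − cos 0.2618) = 1.0680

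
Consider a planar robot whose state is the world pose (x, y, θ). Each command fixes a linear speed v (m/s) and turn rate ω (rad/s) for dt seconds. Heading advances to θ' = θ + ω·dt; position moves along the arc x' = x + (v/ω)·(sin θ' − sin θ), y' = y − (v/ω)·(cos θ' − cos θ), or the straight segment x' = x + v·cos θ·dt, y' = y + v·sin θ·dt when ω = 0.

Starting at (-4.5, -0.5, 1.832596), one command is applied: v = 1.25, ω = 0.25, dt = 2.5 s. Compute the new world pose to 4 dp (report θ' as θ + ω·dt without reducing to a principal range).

(-6.1702, 2.0812, 2.4576)

θ' = 1.8326 + 0.25·2.5 = 2.4576
R = v/ω = 1.25/0.25 = 5.0000
x' = -4.5 + 5.0000·(sin 2.4576 − sin 1.8326) = -6.1702
y' = -0.5 − 5.0000·(cos 2.4576 − cos 1.8326) = 2.0812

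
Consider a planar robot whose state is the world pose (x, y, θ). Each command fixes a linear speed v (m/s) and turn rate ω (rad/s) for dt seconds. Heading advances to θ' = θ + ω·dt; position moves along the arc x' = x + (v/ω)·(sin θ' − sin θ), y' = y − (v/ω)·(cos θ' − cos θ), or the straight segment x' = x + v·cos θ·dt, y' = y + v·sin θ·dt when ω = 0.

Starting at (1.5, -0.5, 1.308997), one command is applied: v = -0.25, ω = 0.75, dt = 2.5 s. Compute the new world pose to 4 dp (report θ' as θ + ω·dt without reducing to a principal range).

(1.8361, -0.9193, 3.1840)

θ' = 1.3090 + 0.75·2.5 = 3.1840
R = v/ω = -0.25/0.75 = -0.3333
x' = 1.5 + -0.3333·(sin 3.1840 − sin 1.3090) = 1.8361
y' = -0.5 − -0.3333·(cos 3.1840 − cos 1.3090) = -0.9193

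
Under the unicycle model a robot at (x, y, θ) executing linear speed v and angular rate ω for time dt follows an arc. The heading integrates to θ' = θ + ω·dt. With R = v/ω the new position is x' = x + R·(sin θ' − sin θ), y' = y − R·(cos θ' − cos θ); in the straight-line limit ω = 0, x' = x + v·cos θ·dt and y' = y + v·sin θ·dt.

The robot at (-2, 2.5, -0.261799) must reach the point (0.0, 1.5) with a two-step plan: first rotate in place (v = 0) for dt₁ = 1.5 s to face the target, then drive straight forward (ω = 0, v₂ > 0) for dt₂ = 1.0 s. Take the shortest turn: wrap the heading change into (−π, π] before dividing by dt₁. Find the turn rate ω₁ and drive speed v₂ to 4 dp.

ω₁ = -0.1346, v₂ = 2.2361

heading to target = atan2(1.5−2.5, 0−-2) = -0.4636
Δθ = wrap(-0.4636 − -0.2618) = -0.2018; ω₁ = Δθ/dt₁ = -0.1346
distance = √((0−-2)² + (1.5−2.5)²) = 2.2361; v₂ = distance/dt₂ = 2.2361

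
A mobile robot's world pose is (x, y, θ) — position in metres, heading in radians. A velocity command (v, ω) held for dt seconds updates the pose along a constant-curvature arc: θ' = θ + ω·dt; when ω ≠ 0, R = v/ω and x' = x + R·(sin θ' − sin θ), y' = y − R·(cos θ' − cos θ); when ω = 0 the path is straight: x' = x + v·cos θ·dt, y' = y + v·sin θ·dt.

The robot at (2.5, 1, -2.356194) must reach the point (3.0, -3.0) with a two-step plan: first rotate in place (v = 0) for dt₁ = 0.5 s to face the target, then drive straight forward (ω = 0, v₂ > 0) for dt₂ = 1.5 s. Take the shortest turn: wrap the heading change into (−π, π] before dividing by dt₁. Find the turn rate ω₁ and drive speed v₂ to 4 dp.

ω₁ = 1.8195, v₂ = 2.6874

heading to target = atan2(-3−1, 3−2.5) = -1.4464
Δθ = wrap(-1.4464 − -2.3562) = 0.9098; ω₁ = Δθ/dt₁ = 1.8195
distance = √((3−2.5)² + (-3−1)²) = 4.0311; v₂ = distance/dt₂ = 2.6874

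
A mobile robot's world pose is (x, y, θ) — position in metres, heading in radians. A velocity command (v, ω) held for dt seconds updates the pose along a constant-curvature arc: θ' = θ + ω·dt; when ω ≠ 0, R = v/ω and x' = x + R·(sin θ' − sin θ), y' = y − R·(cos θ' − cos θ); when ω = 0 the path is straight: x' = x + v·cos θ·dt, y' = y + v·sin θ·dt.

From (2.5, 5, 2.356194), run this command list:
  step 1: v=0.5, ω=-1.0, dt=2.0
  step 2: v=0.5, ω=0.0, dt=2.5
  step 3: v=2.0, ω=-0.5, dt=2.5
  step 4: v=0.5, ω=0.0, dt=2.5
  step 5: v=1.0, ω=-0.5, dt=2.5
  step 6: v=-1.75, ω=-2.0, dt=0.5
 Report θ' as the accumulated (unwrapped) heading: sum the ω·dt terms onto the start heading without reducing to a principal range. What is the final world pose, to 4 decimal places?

step 1: θ'=0.3562 (R=-0.5000) → pose (2.6792, 5.8222, 0.3562)
step 2: θ'=0.3562 (straight) → pose (3.8507, 6.2581, 0.3562)
step 3: θ'=-0.8938 (R=-4.0000) → pose (8.3634, 5.0149, -0.8938)
step 4: θ'=-0.8938 (straight) → pose (9.1465, 4.0406, -0.8938)
step 5: θ'=-2.1438 (R=-2.0000) → pose (9.2681, 1.7034, -2.1438)
step 6: θ'=-3.1438 (R=0.8750) → pose (10.0053, 2.1040, -3.1438)

(10.0053, 2.1040, -3.1438)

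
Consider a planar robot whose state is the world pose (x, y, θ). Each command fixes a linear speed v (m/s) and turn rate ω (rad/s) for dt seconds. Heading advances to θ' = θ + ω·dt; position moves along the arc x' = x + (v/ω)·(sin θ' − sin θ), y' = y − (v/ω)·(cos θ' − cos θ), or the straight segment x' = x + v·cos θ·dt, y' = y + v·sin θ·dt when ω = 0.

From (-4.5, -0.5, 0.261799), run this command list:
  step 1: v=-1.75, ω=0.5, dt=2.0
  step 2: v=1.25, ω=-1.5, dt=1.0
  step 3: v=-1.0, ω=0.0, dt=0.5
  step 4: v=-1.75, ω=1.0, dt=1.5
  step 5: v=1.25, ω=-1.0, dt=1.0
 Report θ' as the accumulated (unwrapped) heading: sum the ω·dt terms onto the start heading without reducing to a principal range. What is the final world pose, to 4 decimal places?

step 1: θ'=1.2618 (R=-3.5000) → pose (-6.9284, -2.8164, 1.2618)
step 2: θ'=-0.2382 (R=-0.8333) → pose (-5.9379, -2.2600, -0.2382)
step 3: θ'=-0.2382 (straight) → pose (-6.4238, -2.1420, -0.2382)
step 4: θ'=1.2618 (R=-1.7500) → pose (-8.5038, -3.3104, 1.2618)
step 5: θ'=0.2618 (R=-1.2500) → pose (-7.6365, -2.4831, 0.2618)

(-7.6365, -2.4831, 0.2618)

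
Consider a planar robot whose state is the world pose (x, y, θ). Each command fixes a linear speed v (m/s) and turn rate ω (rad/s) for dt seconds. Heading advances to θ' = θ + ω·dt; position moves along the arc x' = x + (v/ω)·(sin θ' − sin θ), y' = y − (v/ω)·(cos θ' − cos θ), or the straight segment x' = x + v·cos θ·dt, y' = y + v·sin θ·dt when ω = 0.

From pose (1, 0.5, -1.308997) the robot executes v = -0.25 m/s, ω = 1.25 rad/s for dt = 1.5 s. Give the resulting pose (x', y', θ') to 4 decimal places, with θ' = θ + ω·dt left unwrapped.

(0.6996, 0.6170, 0.5660)

θ' = -1.3090 + 1.25·1.5 = 0.5660
R = v/ω = -0.25/1.25 = -0.2000
x' = 1 + -0.2000·(sin 0.5660 − sin -1.3090) = 0.6996
y' = 0.5 − -0.2000·(cos 0.5660 − cos -1.3090) = 0.6170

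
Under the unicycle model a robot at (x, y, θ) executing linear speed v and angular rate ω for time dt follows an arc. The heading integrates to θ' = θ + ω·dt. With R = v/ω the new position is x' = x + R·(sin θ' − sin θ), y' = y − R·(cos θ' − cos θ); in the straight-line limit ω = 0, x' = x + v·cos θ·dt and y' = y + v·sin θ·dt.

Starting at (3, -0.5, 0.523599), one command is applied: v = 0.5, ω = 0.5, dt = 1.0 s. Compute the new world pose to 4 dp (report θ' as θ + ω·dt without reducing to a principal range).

θ' = 0.5236 + 0.5·1.0 = 1.0236
R = v/ω = 0.5/0.5 = 1.0000
x' = 3 + 1.0000·(sin 1.0236 − sin 0.5236) = 3.3540
y' = -0.5 − 1.0000·(cos 1.0236 − cos 0.5236) = -0.1543

(3.3540, -0.1543, 1.0236)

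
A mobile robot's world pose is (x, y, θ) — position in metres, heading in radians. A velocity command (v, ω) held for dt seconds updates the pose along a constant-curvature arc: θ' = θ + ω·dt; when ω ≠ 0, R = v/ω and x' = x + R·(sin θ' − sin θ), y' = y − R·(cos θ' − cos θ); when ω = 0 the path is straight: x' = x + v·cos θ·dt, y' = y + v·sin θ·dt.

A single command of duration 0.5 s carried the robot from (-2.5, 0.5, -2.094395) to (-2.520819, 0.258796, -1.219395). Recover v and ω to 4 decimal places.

Δθ = -1.219395 − -2.094395 = 0.875000
ω = Δθ/dt = 0.875000/0.5 = 1.7500
R = −Δy/(cos θ' − cos θ) = 0.2857
v = R·ω = 0.2857·1.7500 = 0.5000

v = 0.5000, ω = 1.7500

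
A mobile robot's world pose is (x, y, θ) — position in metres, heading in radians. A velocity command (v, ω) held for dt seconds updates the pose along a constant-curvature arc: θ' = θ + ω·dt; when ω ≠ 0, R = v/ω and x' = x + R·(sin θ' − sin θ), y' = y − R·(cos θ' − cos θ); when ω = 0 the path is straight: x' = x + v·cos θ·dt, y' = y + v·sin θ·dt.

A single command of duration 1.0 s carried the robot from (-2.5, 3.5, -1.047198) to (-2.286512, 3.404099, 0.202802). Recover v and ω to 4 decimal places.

Δθ = 0.202802 − -1.047198 = 1.250000
ω = Δθ/dt = 1.250000/1.0 = 1.2500
R = Δx/(sin θ' − sin θ) = 0.2000
v = R·ω = 0.2000·1.2500 = 0.2500

v = 0.2500, ω = 1.2500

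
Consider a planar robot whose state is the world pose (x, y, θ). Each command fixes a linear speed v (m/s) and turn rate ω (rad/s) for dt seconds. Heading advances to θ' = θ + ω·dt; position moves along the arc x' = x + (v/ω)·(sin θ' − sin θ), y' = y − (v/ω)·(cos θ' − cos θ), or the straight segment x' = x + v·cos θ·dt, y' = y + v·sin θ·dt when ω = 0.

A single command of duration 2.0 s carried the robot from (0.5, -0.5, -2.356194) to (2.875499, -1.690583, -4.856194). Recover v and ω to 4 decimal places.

v = -1.7500, ω = -1.2500

Δθ = -4.856194 − -2.356194 = -2.500000
ω = Δθ/dt = -2.500000/2.0 = -1.2500
R = Δx/(sin θ' − sin θ) = 1.4000
v = R·ω = 1.4000·-1.2500 = -1.7500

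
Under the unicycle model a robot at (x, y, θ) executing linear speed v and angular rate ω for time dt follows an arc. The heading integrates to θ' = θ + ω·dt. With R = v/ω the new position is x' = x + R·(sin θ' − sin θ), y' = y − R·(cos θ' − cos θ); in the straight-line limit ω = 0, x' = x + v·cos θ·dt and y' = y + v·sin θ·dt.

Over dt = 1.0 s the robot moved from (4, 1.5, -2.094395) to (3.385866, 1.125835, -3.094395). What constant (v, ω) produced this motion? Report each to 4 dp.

v = 0.7500, ω = -1.0000

Δθ = -3.094395 − -2.094395 = -1.000000
ω = Δθ/dt = -1.000000/1.0 = -1.0000
R = Δx/(sin θ' − sin θ) = -0.7500
v = R·ω = -0.7500·-1.0000 = 0.7500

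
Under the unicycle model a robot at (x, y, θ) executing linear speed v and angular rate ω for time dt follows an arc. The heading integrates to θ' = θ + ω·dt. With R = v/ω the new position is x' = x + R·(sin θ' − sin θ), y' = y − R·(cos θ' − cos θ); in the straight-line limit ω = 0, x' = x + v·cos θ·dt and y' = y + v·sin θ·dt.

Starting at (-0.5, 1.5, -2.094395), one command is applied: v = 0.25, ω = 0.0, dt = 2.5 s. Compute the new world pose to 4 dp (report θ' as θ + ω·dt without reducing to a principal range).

(-0.8125, 0.9587, -2.0944)

θ' = -2.0944 + 0.0·2.5 = -2.0944
ω = 0 → straight: x' = -0.5 + 0.25·cos(-2.0944)·2.5 = -0.8125
y' = 1.5 + 0.25·sin(-2.0944)·2.5 = 0.9587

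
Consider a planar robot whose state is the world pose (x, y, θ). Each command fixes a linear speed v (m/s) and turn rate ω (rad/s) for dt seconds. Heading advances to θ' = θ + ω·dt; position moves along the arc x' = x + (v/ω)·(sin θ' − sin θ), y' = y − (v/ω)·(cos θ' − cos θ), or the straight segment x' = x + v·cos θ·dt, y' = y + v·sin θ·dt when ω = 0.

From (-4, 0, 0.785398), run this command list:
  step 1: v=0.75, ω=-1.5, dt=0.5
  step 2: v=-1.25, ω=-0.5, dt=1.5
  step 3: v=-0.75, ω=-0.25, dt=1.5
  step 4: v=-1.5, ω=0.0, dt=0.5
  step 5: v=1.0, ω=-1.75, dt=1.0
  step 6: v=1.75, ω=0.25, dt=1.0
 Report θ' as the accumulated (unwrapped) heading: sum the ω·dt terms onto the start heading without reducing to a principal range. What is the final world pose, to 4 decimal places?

(-8.3567, 0.7657, -2.5896)

step 1: θ'=0.0354 (R=-0.5000) → pose (-3.6641, 0.1461, 0.0354)
step 2: θ'=-0.7146 (R=2.5000) → pose (-5.3909, 0.7562, -0.7146)
step 3: θ'=-1.0896 (R=3.0000) → pose (-6.0843, 1.6337, -1.0896)
step 4: θ'=-1.0896 (straight) → pose (-6.4314, 2.2986, -1.0896)
step 5: θ'=-2.8396 (R=-0.5714) → pose (-6.7680, 1.4885, -2.8396)
step 6: θ'=-2.5896 (R=7.0000) → pose (-8.3567, 0.7657, -2.5896)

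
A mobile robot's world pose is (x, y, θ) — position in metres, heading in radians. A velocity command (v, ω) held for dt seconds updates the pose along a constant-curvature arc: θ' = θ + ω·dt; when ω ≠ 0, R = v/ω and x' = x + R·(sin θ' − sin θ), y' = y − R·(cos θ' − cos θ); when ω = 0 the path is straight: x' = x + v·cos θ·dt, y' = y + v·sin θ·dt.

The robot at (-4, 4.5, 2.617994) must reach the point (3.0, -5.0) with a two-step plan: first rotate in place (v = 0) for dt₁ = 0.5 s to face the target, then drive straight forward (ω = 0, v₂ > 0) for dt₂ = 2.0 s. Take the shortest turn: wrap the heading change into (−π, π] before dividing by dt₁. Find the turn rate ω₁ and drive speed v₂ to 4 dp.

ω₁ = 5.4588, v₂ = 5.9002

heading to target = atan2(-5−4.5, 3−-4) = -0.9358
Δθ = wrap(-0.9358 − 2.6180) = 2.7294; ω₁ = Δθ/dt₁ = 5.4588
distance = √((3−-4)² + (-5−4.5)²) = 11.8004; v₂ = distance/dt₂ = 5.9002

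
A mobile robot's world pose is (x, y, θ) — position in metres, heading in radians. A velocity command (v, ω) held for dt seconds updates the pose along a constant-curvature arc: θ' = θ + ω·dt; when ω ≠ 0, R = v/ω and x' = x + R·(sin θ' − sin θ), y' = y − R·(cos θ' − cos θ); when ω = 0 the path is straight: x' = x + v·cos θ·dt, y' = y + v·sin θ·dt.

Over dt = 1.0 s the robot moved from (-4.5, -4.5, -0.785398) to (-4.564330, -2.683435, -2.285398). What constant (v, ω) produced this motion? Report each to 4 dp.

v = -2.0000, ω = -1.5000

Δθ = -2.285398 − -0.785398 = -1.500000
ω = Δθ/dt = -1.500000/1.0 = -1.5000
R = −Δy/(cos θ' − cos θ) = 1.3333
v = R·ω = 1.3333·-1.5000 = -2.0000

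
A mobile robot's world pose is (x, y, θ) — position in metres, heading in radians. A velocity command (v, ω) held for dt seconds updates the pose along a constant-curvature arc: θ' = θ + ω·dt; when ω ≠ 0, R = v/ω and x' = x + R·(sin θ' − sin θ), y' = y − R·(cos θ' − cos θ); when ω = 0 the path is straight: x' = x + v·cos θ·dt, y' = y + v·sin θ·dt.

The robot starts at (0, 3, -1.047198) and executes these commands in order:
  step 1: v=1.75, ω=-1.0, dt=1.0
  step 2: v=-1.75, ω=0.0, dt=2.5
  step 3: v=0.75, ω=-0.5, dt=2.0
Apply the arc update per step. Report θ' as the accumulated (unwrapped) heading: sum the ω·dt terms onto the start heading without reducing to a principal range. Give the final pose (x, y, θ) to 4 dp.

(0.8543, 4.4049, -3.0472)

step 1: θ'=-2.0472 (R=-1.7500) → pose (0.0396, 1.3225, -2.0472)
step 2: θ'=-2.0472 (straight) → pose (2.0459, 5.2103, -2.0472)
step 3: θ'=-3.0472 (R=-1.5000) → pose (0.8543, 4.4049, -3.0472)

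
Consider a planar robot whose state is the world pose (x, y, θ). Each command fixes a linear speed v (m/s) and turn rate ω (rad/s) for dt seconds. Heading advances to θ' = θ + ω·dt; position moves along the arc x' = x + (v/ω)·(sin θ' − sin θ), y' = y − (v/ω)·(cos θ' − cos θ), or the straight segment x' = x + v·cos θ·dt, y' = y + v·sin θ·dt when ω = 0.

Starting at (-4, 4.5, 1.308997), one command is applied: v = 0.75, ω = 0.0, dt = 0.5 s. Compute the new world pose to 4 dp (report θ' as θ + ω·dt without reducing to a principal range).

(-3.9029, 4.8622, 1.3090)

θ' = 1.3090 + 0.0·0.5 = 1.3090
ω = 0 → straight: x' = -4 + 0.75·cos(1.3090)·0.5 = -3.9029
y' = 4.5 + 0.75·sin(1.3090)·0.5 = 4.8622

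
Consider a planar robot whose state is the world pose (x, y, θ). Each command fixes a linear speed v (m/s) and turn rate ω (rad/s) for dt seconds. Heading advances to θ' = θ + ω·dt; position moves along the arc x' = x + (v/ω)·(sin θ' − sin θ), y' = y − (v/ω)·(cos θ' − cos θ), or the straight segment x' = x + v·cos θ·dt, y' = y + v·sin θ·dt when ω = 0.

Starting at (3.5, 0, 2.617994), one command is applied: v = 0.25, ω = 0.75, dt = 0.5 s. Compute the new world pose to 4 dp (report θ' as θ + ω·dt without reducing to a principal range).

(3.3827, 0.0410, 2.9930)

θ' = 2.6180 + 0.75·0.5 = 2.9930
R = v/ω = 0.25/0.75 = 0.3333
x' = 3.5 + 0.3333·(sin 2.9930 − sin 2.6180) = 3.3827
y' = 0 − 0.3333·(cos 2.9930 − cos 2.6180) = 0.0410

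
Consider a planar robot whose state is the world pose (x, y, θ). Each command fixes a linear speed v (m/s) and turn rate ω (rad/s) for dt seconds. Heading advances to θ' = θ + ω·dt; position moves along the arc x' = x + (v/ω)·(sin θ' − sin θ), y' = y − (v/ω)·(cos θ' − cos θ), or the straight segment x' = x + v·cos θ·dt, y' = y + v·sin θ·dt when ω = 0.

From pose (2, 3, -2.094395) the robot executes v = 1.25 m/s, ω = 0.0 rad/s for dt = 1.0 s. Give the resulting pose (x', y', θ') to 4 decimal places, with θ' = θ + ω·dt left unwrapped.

θ' = -2.0944 + 0.0·1.0 = -2.0944
ω = 0 → straight: x' = 2 + 1.25·cos(-2.0944)·1.0 = 1.3750
y' = 3 + 1.25·sin(-2.0944)·1.0 = 1.9175

(1.3750, 1.9175, -2.0944)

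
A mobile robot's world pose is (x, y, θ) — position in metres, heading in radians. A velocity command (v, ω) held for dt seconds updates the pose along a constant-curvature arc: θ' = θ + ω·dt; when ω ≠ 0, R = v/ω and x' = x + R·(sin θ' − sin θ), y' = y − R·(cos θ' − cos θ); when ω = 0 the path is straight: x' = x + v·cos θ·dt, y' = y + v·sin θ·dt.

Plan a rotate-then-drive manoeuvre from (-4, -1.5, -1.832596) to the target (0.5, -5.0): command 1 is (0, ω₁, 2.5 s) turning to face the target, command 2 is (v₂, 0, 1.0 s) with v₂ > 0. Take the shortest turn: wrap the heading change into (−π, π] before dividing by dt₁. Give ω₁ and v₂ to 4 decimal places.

ω₁ = 0.4686, v₂ = 5.7009

heading to target = atan2(-5−-1.5, 0.5−-4) = -0.6610
Δθ = wrap(-0.6610 − -1.8326) = 1.1716; ω₁ = Δθ/dt₁ = 0.4686
distance = √((0.5−-4)² + (-5−-1.5)²) = 5.7009; v₂ = distance/dt₂ = 5.7009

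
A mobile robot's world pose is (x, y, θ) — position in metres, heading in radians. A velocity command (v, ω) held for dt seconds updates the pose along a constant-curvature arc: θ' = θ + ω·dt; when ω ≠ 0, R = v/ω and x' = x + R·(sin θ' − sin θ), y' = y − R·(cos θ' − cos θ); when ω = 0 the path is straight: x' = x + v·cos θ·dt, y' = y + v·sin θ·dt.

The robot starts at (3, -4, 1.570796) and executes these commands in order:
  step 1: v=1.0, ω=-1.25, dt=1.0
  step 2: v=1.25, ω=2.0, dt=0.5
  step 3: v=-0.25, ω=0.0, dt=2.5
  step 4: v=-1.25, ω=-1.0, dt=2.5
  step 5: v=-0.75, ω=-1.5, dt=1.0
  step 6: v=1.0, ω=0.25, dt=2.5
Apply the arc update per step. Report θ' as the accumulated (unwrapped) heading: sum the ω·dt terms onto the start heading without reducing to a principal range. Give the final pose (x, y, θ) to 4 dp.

step 1: θ'=0.3208 (R=-0.8000) → pose (3.5477, -3.2408, 0.3208)
step 2: θ'=1.3208 (R=0.6250) → pose (3.9562, -2.8023, 1.3208)
step 3: θ'=1.3208 (straight) → pose (3.8016, -3.4079, 1.3208)
step 4: θ'=-1.1792 (R=1.2500) → pose (1.4351, -3.5757, -1.1792)
step 5: θ'=-2.6792 (R=0.5000) → pose (1.6742, -2.9374, -2.6792)
step 6: θ'=-2.0542 (R=4.0000) → pose (-0.0831, -4.6582, -2.0542)

(-0.0831, -4.6582, -2.0542)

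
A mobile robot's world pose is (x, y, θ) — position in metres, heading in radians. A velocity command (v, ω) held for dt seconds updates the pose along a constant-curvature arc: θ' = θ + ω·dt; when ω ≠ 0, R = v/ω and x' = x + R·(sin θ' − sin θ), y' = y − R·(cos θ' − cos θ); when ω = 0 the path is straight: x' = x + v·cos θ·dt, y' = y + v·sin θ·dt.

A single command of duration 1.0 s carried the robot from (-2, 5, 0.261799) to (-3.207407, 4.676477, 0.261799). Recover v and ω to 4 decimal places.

v = -1.2500, ω = 0.0000

Δθ = 0.261799 − 0.261799 = 0.000000
ω = Δθ/dt = 0.000000/1.0 = 0.0000
ω = 0 → v = (Δx·cos θ + Δy·sin θ)/dt = -1.2500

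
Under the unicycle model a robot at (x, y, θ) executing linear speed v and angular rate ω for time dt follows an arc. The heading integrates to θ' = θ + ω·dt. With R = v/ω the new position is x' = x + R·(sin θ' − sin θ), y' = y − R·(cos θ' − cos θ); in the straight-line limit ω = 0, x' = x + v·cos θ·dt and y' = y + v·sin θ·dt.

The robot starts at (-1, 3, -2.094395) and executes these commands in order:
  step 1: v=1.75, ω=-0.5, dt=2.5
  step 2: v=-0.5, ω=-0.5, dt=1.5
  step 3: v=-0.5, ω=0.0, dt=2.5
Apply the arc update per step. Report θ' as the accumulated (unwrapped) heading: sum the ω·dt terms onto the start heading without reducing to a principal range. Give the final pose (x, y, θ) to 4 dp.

(-3.3982, -0.0972, -4.0944)

step 1: θ'=-3.3444 (R=-3.5000) → pose (-4.7360, 1.3217, -3.3444)
step 2: θ'=-4.0944 (R=1.0000) → pose (-4.1224, 0.9216, -4.0944)
step 3: θ'=-4.0944 (straight) → pose (-3.3982, -0.0972, -4.0944)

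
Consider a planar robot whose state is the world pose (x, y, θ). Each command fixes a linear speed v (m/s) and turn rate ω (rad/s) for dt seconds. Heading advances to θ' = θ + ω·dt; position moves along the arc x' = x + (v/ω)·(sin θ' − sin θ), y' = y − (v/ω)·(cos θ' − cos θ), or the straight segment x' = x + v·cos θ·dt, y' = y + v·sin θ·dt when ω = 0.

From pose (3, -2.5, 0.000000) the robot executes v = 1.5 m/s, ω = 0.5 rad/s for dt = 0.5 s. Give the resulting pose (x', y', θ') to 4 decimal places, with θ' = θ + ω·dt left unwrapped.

(3.7422, -2.4067, 0.2500)

θ' = 0.0000 + 0.5·0.5 = 0.2500
R = v/ω = 1.5/0.5 = 3.0000
x' = 3 + 3.0000·(sin 0.2500 − sin 0.0000) = 3.7422
y' = -2.5 − 3.0000·(cos 0.2500 − cos 0.0000) = -2.4067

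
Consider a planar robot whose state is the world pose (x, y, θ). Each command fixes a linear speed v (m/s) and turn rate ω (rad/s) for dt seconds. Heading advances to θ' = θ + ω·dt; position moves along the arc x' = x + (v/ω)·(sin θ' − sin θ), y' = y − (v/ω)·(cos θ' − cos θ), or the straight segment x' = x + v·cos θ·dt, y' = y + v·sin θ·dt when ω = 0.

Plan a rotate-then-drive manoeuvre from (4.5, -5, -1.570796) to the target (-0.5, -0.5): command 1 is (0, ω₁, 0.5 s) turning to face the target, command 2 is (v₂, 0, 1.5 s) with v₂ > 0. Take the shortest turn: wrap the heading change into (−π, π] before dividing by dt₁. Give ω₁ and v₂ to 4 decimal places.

heading to target = atan2(-0.5−-5, -0.5−4.5) = 2.4088
Δθ = wrap(2.4088 − -1.5708) = -2.3036; ω₁ = Δθ/dt₁ = -4.6072
distance = √((-0.5−4.5)² + (-0.5−-5)²) = 6.7268; v₂ = distance/dt₂ = 4.4845

ω₁ = -4.6072, v₂ = 4.4845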